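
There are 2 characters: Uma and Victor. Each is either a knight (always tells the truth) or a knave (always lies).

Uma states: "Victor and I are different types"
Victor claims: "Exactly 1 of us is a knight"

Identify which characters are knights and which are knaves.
Uma is a knave.
Victor is a knave.

Verification:
- Uma (knave) says "Victor and I are different types" - this is FALSE (a lie) because Uma is a knave and Victor is a knave.
- Victor (knave) says "Exactly 1 of us is a knight" - this is FALSE (a lie) because there are 0 knights.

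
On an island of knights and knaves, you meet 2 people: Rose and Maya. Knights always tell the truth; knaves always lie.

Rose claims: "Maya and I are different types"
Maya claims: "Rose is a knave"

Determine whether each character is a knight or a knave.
Rose is a knight.
Maya is a knave.

Verification:
- Rose (knight) says "Maya and I are different types" - this is TRUE because Rose is a knight and Maya is a knave.
- Maya (knave) says "Rose is a knave" - this is FALSE (a lie) because Rose is a knight.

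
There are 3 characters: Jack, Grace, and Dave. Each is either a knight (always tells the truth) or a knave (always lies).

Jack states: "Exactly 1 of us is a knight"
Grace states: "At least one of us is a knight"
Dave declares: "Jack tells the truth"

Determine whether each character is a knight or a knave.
Jack is a knave.
Grace is a knave.
Dave is a knave.

Verification:
- Jack (knave) says "Exactly 1 of us is a knight" - this is FALSE (a lie) because there are 0 knights.
- Grace (knave) says "At least one of us is a knight" - this is FALSE (a lie) because no one is a knight.
- Dave (knave) says "Jack tells the truth" - this is FALSE (a lie) because Jack is a knave.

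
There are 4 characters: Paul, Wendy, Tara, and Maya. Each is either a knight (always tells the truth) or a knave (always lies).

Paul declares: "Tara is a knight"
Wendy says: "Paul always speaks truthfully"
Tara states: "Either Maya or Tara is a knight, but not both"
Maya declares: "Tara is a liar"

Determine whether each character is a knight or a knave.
Paul is a knight.
Wendy is a knight.
Tara is a knight.
Maya is a knave.

Verification:
- Paul (knight) says "Tara is a knight" - this is TRUE because Tara is a knight.
- Wendy (knight) says "Paul always speaks truthfully" - this is TRUE because Paul is a knight.
- Tara (knight) says "Either Maya or Tara is a knight, but not both" - this is TRUE because Maya is a knave and Tara is a knight.
- Maya (knave) says "Tara is a liar" - this is FALSE (a lie) because Tara is a knight.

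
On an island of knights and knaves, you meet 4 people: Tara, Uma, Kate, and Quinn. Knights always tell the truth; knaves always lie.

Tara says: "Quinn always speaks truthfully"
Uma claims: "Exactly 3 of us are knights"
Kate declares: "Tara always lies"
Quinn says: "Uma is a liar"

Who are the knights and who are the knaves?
Tara is a knight.
Uma is a knave.
Kate is a knave.
Quinn is a knight.

Verification:
- Tara (knight) says "Quinn always speaks truthfully" - this is TRUE because Quinn is a knight.
- Uma (knave) says "Exactly 3 of us are knights" - this is FALSE (a lie) because there are 2 knights.
- Kate (knave) says "Tara always lies" - this is FALSE (a lie) because Tara is a knight.
- Quinn (knight) says "Uma is a liar" - this is TRUE because Uma is a knave.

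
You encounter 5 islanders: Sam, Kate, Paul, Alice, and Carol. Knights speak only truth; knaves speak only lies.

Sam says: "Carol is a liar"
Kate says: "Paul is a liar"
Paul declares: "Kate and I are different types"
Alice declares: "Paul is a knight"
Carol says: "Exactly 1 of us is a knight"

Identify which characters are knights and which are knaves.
Sam is a knight.
Kate is a knave.
Paul is a knight.
Alice is a knight.
Carol is a knave.

Verification:
- Sam (knight) says "Carol is a liar" - this is TRUE because Carol is a knave.
- Kate (knave) says "Paul is a liar" - this is FALSE (a lie) because Paul is a knight.
- Paul (knight) says "Kate and I are different types" - this is TRUE because Paul is a knight and Kate is a knave.
- Alice (knight) says "Paul is a knight" - this is TRUE because Paul is a knight.
- Carol (knave) says "Exactly 1 of us is a knight" - this is FALSE (a lie) because there are 3 knights.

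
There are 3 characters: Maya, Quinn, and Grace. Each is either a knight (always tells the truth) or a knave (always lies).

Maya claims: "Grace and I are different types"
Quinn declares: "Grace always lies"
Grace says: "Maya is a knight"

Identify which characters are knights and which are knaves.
Maya is a knave.
Quinn is a knight.
Grace is a knave.

Verification:
- Maya (knave) says "Grace and I are different types" - this is FALSE (a lie) because Maya is a knave and Grace is a knave.
- Quinn (knight) says "Grace always lies" - this is TRUE because Grace is a knave.
- Grace (knave) says "Maya is a knight" - this is FALSE (a lie) because Maya is a knave.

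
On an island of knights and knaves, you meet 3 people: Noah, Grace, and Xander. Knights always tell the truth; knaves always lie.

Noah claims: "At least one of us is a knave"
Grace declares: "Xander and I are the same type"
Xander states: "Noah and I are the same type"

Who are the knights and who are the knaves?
Noah is a knight.
Grace is a knave.
Xander is a knight.

Verification:
- Noah (knight) says "At least one of us is a knave" - this is TRUE because Grace is a knave.
- Grace (knave) says "Xander and I are the same type" - this is FALSE (a lie) because Grace is a knave and Xander is a knight.
- Xander (knight) says "Noah and I are the same type" - this is TRUE because Xander is a knight and Noah is a knight.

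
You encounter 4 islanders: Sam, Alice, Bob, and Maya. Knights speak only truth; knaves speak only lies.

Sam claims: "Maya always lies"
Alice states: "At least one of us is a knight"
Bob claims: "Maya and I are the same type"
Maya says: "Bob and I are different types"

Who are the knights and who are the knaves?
Sam is a knave.
Alice is a knight.
Bob is a knave.
Maya is a knight.

Verification:
- Sam (knave) says "Maya always lies" - this is FALSE (a lie) because Maya is a knight.
- Alice (knight) says "At least one of us is a knight" - this is TRUE because Alice and Maya are knights.
- Bob (knave) says "Maya and I are the same type" - this is FALSE (a lie) because Bob is a knave and Maya is a knight.
- Maya (knight) says "Bob and I are different types" - this is TRUE because Maya is a knight and Bob is a knave.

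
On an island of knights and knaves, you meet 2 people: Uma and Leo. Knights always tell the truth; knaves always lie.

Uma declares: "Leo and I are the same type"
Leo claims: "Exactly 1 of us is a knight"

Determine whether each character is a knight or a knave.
Uma is a knave.
Leo is a knight.

Verification:
- Uma (knave) says "Leo and I are the same type" - this is FALSE (a lie) because Uma is a knave and Leo is a knight.
- Leo (knight) says "Exactly 1 of us is a knight" - this is TRUE because there are 1 knights.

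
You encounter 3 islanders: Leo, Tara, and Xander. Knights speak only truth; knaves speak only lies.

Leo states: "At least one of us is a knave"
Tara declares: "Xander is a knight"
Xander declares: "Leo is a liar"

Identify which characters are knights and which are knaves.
Leo is a knight.
Tara is a knave.
Xander is a knave.

Verification:
- Leo (knight) says "At least one of us is a knave" - this is TRUE because Tara and Xander are knaves.
- Tara (knave) says "Xander is a knight" - this is FALSE (a lie) because Xander is a knave.
- Xander (knave) says "Leo is a liar" - this is FALSE (a lie) because Leo is a knight.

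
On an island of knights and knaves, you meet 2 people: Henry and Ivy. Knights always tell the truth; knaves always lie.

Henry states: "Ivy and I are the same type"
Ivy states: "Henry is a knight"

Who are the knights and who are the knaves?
Henry is a knight.
Ivy is a knight.

Verification:
- Henry (knight) says "Ivy and I are the same type" - this is TRUE because Henry is a knight and Ivy is a knight.
- Ivy (knight) says "Henry is a knight" - this is TRUE because Henry is a knight.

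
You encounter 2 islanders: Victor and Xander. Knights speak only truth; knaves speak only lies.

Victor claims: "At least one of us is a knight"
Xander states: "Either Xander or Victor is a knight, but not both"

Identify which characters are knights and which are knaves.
Victor is a knave.
Xander is a knave.

Verification:
- Victor (knave) says "At least one of us is a knight" - this is FALSE (a lie) because no one is a knight.
- Xander (knave) says "Either Xander or Victor is a knight, but not both" - this is FALSE (a lie) because Xander is a knave and Victor is a knave.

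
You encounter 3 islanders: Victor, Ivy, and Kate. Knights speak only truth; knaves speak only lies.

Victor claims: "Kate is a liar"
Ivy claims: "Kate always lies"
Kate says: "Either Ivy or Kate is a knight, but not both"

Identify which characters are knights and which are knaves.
Victor is a knave.
Ivy is a knave.
Kate is a knight.

Verification:
- Victor (knave) says "Kate is a liar" - this is FALSE (a lie) because Kate is a knight.
- Ivy (knave) says "Kate always lies" - this is FALSE (a lie) because Kate is a knight.
- Kate (knight) says "Either Ivy or Kate is a knight, but not both" - this is TRUE because Ivy is a knave and Kate is a knight.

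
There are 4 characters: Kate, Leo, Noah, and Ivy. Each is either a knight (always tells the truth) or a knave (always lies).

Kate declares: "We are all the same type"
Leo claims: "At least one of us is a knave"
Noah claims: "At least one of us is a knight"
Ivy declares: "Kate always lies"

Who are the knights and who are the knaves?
Kate is a knave.
Leo is a knight.
Noah is a knight.
Ivy is a knight.

Verification:
- Kate (knave) says "We are all the same type" - this is FALSE (a lie) because Leo, Noah, and Ivy are knights and Kate is a knave.
- Leo (knight) says "At least one of us is a knave" - this is TRUE because Kate is a knave.
- Noah (knight) says "At least one of us is a knight" - this is TRUE because Leo, Noah, and Ivy are knights.
- Ivy (knight) says "Kate always lies" - this is TRUE because Kate is a knave.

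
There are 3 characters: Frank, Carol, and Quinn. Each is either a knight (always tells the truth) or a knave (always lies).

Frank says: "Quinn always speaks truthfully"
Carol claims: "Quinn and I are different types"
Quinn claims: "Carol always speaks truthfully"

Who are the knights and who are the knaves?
Frank is a knave.
Carol is a knave.
Quinn is a knave.

Verification:
- Frank (knave) says "Quinn always speaks truthfully" - this is FALSE (a lie) because Quinn is a knave.
- Carol (knave) says "Quinn and I are different types" - this is FALSE (a lie) because Carol is a knave and Quinn is a knave.
- Quinn (knave) says "Carol always speaks truthfully" - this is FALSE (a lie) because Carol is a knave.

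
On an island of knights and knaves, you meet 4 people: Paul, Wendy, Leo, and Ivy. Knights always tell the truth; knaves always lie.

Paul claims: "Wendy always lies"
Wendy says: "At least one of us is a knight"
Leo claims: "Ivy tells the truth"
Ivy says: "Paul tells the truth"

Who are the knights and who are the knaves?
Paul is a knave.
Wendy is a knight.
Leo is a knave.
Ivy is a knave.

Verification:
- Paul (knave) says "Wendy always lies" - this is FALSE (a lie) because Wendy is a knight.
- Wendy (knight) says "At least one of us is a knight" - this is TRUE because Wendy is a knight.
- Leo (knave) says "Ivy tells the truth" - this is FALSE (a lie) because Ivy is a knave.
- Ivy (knave) says "Paul tells the truth" - this is FALSE (a lie) because Paul is a knave.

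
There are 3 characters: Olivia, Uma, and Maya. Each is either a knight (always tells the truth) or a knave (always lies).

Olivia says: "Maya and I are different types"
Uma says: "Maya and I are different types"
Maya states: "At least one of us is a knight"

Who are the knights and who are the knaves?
Olivia is a knave.
Uma is a knave.
Maya is a knave.

Verification:
- Olivia (knave) says "Maya and I are different types" - this is FALSE (a lie) because Olivia is a knave and Maya is a knave.
- Uma (knave) says "Maya and I are different types" - this is FALSE (a lie) because Uma is a knave and Maya is a knave.
- Maya (knave) says "At least one of us is a knight" - this is FALSE (a lie) because no one is a knight.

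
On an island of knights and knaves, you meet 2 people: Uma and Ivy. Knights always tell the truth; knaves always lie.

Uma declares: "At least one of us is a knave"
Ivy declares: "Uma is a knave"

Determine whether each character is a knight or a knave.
Uma is a knight.
Ivy is a knave.

Verification:
- Uma (knight) says "At least one of us is a knave" - this is TRUE because Ivy is a knave.
- Ivy (knave) says "Uma is a knave" - this is FALSE (a lie) because Uma is a knight.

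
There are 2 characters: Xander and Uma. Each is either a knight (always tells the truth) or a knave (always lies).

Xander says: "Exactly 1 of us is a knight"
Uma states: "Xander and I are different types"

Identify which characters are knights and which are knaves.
Xander is a knave.
Uma is a knave.

Verification:
- Xander (knave) says "Exactly 1 of us is a knight" - this is FALSE (a lie) because there are 0 knights.
- Uma (knave) says "Xander and I are different types" - this is FALSE (a lie) because Uma is a knave and Xander is a knave.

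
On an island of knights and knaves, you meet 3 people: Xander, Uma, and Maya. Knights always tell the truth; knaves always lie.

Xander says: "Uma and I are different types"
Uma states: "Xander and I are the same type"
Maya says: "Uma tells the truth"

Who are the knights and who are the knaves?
Xander is a knight.
Uma is a knave.
Maya is a knave.

Verification:
- Xander (knight) says "Uma and I are different types" - this is TRUE because Xander is a knight and Uma is a knave.
- Uma (knave) says "Xander and I are the same type" - this is FALSE (a lie) because Uma is a knave and Xander is a knight.
- Maya (knave) says "Uma tells the truth" - this is FALSE (a lie) because Uma is a knave.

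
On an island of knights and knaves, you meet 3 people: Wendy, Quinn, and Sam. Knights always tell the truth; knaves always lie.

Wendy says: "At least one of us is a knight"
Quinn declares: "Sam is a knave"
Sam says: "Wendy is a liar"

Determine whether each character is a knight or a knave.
Wendy is a knight.
Quinn is a knight.
Sam is a knave.

Verification:
- Wendy (knight) says "At least one of us is a knight" - this is TRUE because Wendy and Quinn are knights.
- Quinn (knight) says "Sam is a knave" - this is TRUE because Sam is a knave.
- Sam (knave) says "Wendy is a liar" - this is FALSE (a lie) because Wendy is a knight.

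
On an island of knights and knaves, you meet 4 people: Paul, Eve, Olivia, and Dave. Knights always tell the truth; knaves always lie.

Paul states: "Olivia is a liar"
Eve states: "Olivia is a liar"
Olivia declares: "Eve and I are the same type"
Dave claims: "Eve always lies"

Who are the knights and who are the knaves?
Paul is a knight.
Eve is a knight.
Olivia is a knave.
Dave is a knave.

Verification:
- Paul (knight) says "Olivia is a liar" - this is TRUE because Olivia is a knave.
- Eve (knight) says "Olivia is a liar" - this is TRUE because Olivia is a knave.
- Olivia (knave) says "Eve and I are the same type" - this is FALSE (a lie) because Olivia is a knave and Eve is a knight.
- Dave (knave) says "Eve always lies" - this is FALSE (a lie) because Eve is a knight.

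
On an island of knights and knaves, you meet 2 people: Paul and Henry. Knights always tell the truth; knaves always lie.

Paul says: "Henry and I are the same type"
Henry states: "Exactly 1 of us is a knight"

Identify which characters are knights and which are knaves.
Paul is a knave.
Henry is a knight.

Verification:
- Paul (knave) says "Henry and I are the same type" - this is FALSE (a lie) because Paul is a knave and Henry is a knight.
- Henry (knight) says "Exactly 1 of us is a knight" - this is TRUE because there are 1 knights.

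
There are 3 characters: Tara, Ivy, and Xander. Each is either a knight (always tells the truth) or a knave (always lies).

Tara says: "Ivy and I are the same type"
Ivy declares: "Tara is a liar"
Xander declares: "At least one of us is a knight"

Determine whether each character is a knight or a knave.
Tara is a knave.
Ivy is a knight.
Xander is a knight.

Verification:
- Tara (knave) says "Ivy and I are the same type" - this is FALSE (a lie) because Tara is a knave and Ivy is a knight.
- Ivy (knight) says "Tara is a liar" - this is TRUE because Tara is a knave.
- Xander (knight) says "At least one of us is a knight" - this is TRUE because Ivy and Xander are knights.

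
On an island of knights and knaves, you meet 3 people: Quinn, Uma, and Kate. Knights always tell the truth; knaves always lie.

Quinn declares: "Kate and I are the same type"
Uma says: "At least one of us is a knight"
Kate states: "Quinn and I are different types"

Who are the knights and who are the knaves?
Quinn is a knave.
Uma is a knight.
Kate is a knight.

Verification:
- Quinn (knave) says "Kate and I are the same type" - this is FALSE (a lie) because Quinn is a knave and Kate is a knight.
- Uma (knight) says "At least one of us is a knight" - this is TRUE because Uma and Kate are knights.
- Kate (knight) says "Quinn and I are different types" - this is TRUE because Kate is a knight and Quinn is a knave.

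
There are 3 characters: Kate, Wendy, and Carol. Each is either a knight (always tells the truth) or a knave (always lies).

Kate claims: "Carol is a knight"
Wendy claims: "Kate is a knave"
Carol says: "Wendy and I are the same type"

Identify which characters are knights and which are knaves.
Kate is a knave.
Wendy is a knight.
Carol is a knave.

Verification:
- Kate (knave) says "Carol is a knight" - this is FALSE (a lie) because Carol is a knave.
- Wendy (knight) says "Kate is a knave" - this is TRUE because Kate is a knave.
- Carol (knave) says "Wendy and I are the same type" - this is FALSE (a lie) because Carol is a knave and Wendy is a knight.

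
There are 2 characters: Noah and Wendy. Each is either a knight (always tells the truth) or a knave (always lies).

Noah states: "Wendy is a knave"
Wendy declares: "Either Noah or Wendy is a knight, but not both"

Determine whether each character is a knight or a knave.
Noah is a knave.
Wendy is a knight.

Verification:
- Noah (knave) says "Wendy is a knave" - this is FALSE (a lie) because Wendy is a knight.
- Wendy (knight) says "Either Noah or Wendy is a knight, but not both" - this is TRUE because Noah is a knave and Wendy is a knight.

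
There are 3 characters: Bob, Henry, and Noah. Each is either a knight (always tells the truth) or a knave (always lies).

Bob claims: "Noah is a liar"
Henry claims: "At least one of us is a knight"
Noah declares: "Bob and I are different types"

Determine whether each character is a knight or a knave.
Bob is a knave.
Henry is a knight.
Noah is a knight.

Verification:
- Bob (knave) says "Noah is a liar" - this is FALSE (a lie) because Noah is a knight.
- Henry (knight) says "At least one of us is a knight" - this is TRUE because Henry and Noah are knights.
- Noah (knight) says "Bob and I are different types" - this is TRUE because Noah is a knight and Bob is a knave.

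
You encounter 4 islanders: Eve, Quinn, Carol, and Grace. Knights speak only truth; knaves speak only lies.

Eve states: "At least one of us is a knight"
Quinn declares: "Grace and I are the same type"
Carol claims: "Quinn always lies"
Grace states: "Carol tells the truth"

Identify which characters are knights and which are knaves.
Eve is a knight.
Quinn is a knave.
Carol is a knight.
Grace is a knight.

Verification:
- Eve (knight) says "At least one of us is a knight" - this is TRUE because Eve, Carol, and Grace are knights.
- Quinn (knave) says "Grace and I are the same type" - this is FALSE (a lie) because Quinn is a knave and Grace is a knight.
- Carol (knight) says "Quinn always lies" - this is TRUE because Quinn is a knave.
- Grace (knight) says "Carol tells the truth" - this is TRUE because Carol is a knight.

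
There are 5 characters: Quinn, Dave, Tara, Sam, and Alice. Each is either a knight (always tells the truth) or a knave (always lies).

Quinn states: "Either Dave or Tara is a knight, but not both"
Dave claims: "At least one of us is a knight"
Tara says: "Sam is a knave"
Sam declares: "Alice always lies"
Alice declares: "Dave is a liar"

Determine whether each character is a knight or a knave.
Quinn is a knight.
Dave is a knight.
Tara is a knave.
Sam is a knight.
Alice is a knave.

Verification:
- Quinn (knight) says "Either Dave or Tara is a knight, but not both" - this is TRUE because Dave is a knight and Tara is a knave.
- Dave (knight) says "At least one of us is a knight" - this is TRUE because Quinn, Dave, and Sam are knights.
- Tara (knave) says "Sam is a knave" - this is FALSE (a lie) because Sam is a knight.
- Sam (knight) says "Alice always lies" - this is TRUE because Alice is a knave.
- Alice (knave) says "Dave is a liar" - this is FALSE (a lie) because Dave is a knight.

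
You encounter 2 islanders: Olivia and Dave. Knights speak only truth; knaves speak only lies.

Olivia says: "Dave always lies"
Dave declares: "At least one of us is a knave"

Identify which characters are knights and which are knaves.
Olivia is a knave.
Dave is a knight.

Verification:
- Olivia (knave) says "Dave always lies" - this is FALSE (a lie) because Dave is a knight.
- Dave (knight) says "At least one of us is a knave" - this is TRUE because Olivia is a knave.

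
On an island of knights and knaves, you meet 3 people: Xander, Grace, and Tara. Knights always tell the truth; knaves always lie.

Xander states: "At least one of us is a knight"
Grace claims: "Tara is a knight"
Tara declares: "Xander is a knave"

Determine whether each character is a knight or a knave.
Xander is a knight.
Grace is a knave.
Tara is a knave.

Verification:
- Xander (knight) says "At least one of us is a knight" - this is TRUE because Xander is a knight.
- Grace (knave) says "Tara is a knight" - this is FALSE (a lie) because Tara is a knave.
- Tara (knave) says "Xander is a knave" - this is FALSE (a lie) because Xander is a knight.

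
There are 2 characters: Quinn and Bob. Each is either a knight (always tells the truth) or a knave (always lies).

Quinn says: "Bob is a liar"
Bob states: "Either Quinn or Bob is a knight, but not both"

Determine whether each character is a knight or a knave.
Quinn is a knave.
Bob is a knight.

Verification:
- Quinn (knave) says "Bob is a liar" - this is FALSE (a lie) because Bob is a knight.
- Bob (knight) says "Either Quinn or Bob is a knight, but not both" - this is TRUE because Quinn is a knave and Bob is a knight.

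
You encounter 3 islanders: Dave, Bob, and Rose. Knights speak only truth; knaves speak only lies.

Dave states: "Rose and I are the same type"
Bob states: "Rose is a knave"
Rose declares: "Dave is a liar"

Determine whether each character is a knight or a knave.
Dave is a knave.
Bob is a knave.
Rose is a knight.

Verification:
- Dave (knave) says "Rose and I are the same type" - this is FALSE (a lie) because Dave is a knave and Rose is a knight.
- Bob (knave) says "Rose is a knave" - this is FALSE (a lie) because Rose is a knight.
- Rose (knight) says "Dave is a liar" - this is TRUE because Dave is a knave.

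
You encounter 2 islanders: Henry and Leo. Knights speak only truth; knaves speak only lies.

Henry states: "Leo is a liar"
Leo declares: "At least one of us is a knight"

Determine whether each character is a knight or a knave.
Henry is a knave.
Leo is a knight.

Verification:
- Henry (knave) says "Leo is a liar" - this is FALSE (a lie) because Leo is a knight.
- Leo (knight) says "At least one of us is a knight" - this is TRUE because Leo is a knight.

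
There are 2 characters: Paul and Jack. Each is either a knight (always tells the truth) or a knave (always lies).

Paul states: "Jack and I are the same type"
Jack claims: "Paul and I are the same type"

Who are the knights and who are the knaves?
Paul is a knight.
Jack is a knight.

Verification:
- Paul (knight) says "Jack and I are the same type" - this is TRUE because Paul is a knight and Jack is a knight.
- Jack (knight) says "Paul and I are the same type" - this is TRUE because Jack is a knight and Paul is a knight.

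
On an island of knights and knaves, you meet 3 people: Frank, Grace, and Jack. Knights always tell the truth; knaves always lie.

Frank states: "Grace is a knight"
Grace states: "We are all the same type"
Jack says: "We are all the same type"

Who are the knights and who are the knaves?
Frank is a knight.
Grace is a knight.
Jack is a knight.

Verification:
- Frank (knight) says "Grace is a knight" - this is TRUE because Grace is a knight.
- Grace (knight) says "We are all the same type" - this is TRUE because Frank, Grace, and Jack are knights.
- Jack (knight) says "We are all the same type" - this is TRUE because Frank, Grace, and Jack are knights.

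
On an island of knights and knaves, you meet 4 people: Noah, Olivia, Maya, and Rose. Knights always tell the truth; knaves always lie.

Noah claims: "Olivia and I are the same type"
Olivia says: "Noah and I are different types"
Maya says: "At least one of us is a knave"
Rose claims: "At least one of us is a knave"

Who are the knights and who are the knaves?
Noah is a knave.
Olivia is a knight.
Maya is a knight.
Rose is a knight.

Verification:
- Noah (knave) says "Olivia and I are the same type" - this is FALSE (a lie) because Noah is a knave and Olivia is a knight.
- Olivia (knight) says "Noah and I are different types" - this is TRUE because Olivia is a knight and Noah is a knave.
- Maya (knight) says "At least one of us is a knave" - this is TRUE because Noah is a knave.
- Rose (knight) says "At least one of us is a knave" - this is TRUE because Noah is a knave.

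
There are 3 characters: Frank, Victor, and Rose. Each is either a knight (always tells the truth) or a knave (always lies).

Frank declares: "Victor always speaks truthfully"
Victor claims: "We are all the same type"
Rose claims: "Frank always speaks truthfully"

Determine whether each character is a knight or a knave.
Frank is a knight.
Victor is a knight.
Rose is a knight.

Verification:
- Frank (knight) says "Victor always speaks truthfully" - this is TRUE because Victor is a knight.
- Victor (knight) says "We are all the same type" - this is TRUE because Frank, Victor, and Rose are knights.
- Rose (knight) says "Frank always speaks truthfully" - this is TRUE because Frank is a knight.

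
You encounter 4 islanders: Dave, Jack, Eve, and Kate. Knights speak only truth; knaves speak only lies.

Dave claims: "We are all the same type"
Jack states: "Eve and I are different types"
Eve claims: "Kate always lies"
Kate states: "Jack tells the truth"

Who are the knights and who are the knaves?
Dave is a knave.
Jack is a knight.
Eve is a knave.
Kate is a knight.

Verification:
- Dave (knave) says "We are all the same type" - this is FALSE (a lie) because Jack and Kate are knights and Dave and Eve are knaves.
- Jack (knight) says "Eve and I are different types" - this is TRUE because Jack is a knight and Eve is a knave.
- Eve (knave) says "Kate always lies" - this is FALSE (a lie) because Kate is a knight.
- Kate (knight) says "Jack tells the truth" - this is TRUE because Jack is a knight.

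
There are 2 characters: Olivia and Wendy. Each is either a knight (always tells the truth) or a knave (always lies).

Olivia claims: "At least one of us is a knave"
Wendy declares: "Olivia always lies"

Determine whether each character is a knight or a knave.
Olivia is a knight.
Wendy is a knave.

Verification:
- Olivia (knight) says "At least one of us is a knave" - this is TRUE because Wendy is a knave.
- Wendy (knave) says "Olivia always lies" - this is FALSE (a lie) because Olivia is a knight.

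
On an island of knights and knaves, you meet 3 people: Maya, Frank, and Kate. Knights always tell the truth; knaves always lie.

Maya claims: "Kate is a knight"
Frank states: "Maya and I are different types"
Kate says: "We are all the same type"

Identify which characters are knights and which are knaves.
Maya is a knave.
Frank is a knight.
Kate is a knave.

Verification:
- Maya (knave) says "Kate is a knight" - this is FALSE (a lie) because Kate is a knave.
- Frank (knight) says "Maya and I are different types" - this is TRUE because Frank is a knight and Maya is a knave.
- Kate (knave) says "We are all the same type" - this is FALSE (a lie) because Frank is a knight and Maya and Kate are knaves.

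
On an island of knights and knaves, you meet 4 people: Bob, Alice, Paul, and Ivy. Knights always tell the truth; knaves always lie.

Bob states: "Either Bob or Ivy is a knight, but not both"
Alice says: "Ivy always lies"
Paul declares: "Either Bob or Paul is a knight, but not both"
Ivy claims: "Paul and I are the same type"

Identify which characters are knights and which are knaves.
Bob is a knave.
Alice is a knight.
Paul is a knight.
Ivy is a knave.

Verification:
- Bob (knave) says "Either Bob or Ivy is a knight, but not both" - this is FALSE (a lie) because Bob is a knave and Ivy is a knave.
- Alice (knight) says "Ivy always lies" - this is TRUE because Ivy is a knave.
- Paul (knight) says "Either Bob or Paul is a knight, but not both" - this is TRUE because Bob is a knave and Paul is a knight.
- Ivy (knave) says "Paul and I are the same type" - this is FALSE (a lie) because Ivy is a knave and Paul is a knight.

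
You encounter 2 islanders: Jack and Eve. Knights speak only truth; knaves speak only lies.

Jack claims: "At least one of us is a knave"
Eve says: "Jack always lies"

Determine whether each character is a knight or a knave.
Jack is a knight.
Eve is a knave.

Verification:
- Jack (knight) says "At least one of us is a knave" - this is TRUE because Eve is a knave.
- Eve (knave) says "Jack always lies" - this is FALSE (a lie) because Jack is a knight.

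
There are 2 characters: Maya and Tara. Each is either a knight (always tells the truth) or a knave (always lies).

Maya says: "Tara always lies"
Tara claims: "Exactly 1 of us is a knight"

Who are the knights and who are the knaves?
Maya is a knave.
Tara is a knight.

Verification:
- Maya (knave) says "Tara always lies" - this is FALSE (a lie) because Tara is a knight.
- Tara (knight) says "Exactly 1 of us is a knight" - this is TRUE because there are 1 knights.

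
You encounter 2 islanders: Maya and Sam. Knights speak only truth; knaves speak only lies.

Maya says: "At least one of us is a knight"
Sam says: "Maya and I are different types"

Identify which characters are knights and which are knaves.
Maya is a knave.
Sam is a knave.

Verification:
- Maya (knave) says "At least one of us is a knight" - this is FALSE (a lie) because no one is a knight.
- Sam (knave) says "Maya and I are different types" - this is FALSE (a lie) because Sam is a knave and Maya is a knave.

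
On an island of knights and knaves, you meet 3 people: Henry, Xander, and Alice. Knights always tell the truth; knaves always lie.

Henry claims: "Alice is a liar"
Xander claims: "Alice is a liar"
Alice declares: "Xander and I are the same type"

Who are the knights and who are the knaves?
Henry is a knight.
Xander is a knight.
Alice is a knave.

Verification:
- Henry (knight) says "Alice is a liar" - this is TRUE because Alice is a knave.
- Xander (knight) says "Alice is a liar" - this is TRUE because Alice is a knave.
- Alice (knave) says "Xander and I are the same type" - this is FALSE (a lie) because Alice is a knave and Xander is a knight.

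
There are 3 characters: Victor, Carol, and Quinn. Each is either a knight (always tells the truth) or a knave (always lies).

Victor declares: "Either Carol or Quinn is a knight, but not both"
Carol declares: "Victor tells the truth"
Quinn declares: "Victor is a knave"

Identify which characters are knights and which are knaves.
Victor is a knight.
Carol is a knight.
Quinn is a knave.

Verification:
- Victor (knight) says "Either Carol or Quinn is a knight, but not both" - this is TRUE because Carol is a knight and Quinn is a knave.
- Carol (knight) says "Victor tells the truth" - this is TRUE because Victor is a knight.
- Quinn (knave) says "Victor is a knave" - this is FALSE (a lie) because Victor is a knight.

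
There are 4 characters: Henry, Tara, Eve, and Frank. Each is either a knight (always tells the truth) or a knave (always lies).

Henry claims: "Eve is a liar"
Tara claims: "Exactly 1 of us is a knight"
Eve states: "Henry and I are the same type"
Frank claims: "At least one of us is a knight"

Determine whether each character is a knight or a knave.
Henry is a knight.
Tara is a knave.
Eve is a knave.
Frank is a knight.

Verification:
- Henry (knight) says "Eve is a liar" - this is TRUE because Eve is a knave.
- Tara (knave) says "Exactly 1 of us is a knight" - this is FALSE (a lie) because there are 2 knights.
- Eve (knave) says "Henry and I are the same type" - this is FALSE (a lie) because Eve is a knave and Henry is a knight.
- Frank (knight) says "At least one of us is a knight" - this is TRUE because Henry and Frank are knights.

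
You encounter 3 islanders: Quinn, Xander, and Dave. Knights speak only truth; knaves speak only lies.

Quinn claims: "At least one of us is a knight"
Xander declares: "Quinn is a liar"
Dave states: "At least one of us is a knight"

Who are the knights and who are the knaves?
Quinn is a knight.
Xander is a knave.
Dave is a knight.

Verification:
- Quinn (knight) says "At least one of us is a knight" - this is TRUE because Quinn and Dave are knights.
- Xander (knave) says "Quinn is a liar" - this is FALSE (a lie) because Quinn is a knight.
- Dave (knight) says "At least one of us is a knight" - this is TRUE because Quinn and Dave are knights.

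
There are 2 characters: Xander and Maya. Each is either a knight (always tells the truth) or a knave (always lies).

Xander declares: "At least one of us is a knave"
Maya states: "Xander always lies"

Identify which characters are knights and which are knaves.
Xander is a knight.
Maya is a knave.

Verification:
- Xander (knight) says "At least one of us is a knave" - this is TRUE because Maya is a knave.
- Maya (knave) says "Xander always lies" - this is FALSE (a lie) because Xander is a knight.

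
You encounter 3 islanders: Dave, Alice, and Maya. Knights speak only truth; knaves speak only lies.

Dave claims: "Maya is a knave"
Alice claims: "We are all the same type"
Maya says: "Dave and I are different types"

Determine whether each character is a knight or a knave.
Dave is a knave.
Alice is a knave.
Maya is a knight.

Verification:
- Dave (knave) says "Maya is a knave" - this is FALSE (a lie) because Maya is a knight.
- Alice (knave) says "We are all the same type" - this is FALSE (a lie) because Maya is a knight and Dave and Alice are knaves.
- Maya (knight) says "Dave and I are different types" - this is TRUE because Maya is a knight and Dave is a knave.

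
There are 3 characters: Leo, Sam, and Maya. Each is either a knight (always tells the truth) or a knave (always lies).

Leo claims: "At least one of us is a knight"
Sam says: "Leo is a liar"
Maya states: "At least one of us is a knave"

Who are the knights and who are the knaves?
Leo is a knight.
Sam is a knave.
Maya is a knight.

Verification:
- Leo (knight) says "At least one of us is a knight" - this is TRUE because Leo and Maya are knights.
- Sam (knave) says "Leo is a liar" - this is FALSE (a lie) because Leo is a knight.
- Maya (knight) says "At least one of us is a knave" - this is TRUE because Sam is a knave.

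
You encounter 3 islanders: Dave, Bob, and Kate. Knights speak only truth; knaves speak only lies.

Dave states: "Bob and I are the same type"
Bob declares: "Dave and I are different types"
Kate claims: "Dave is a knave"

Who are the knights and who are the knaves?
Dave is a knave.
Bob is a knight.
Kate is a knight.

Verification:
- Dave (knave) says "Bob and I are the same type" - this is FALSE (a lie) because Dave is a knave and Bob is a knight.
- Bob (knight) says "Dave and I are different types" - this is TRUE because Bob is a knight and Dave is a knave.
- Kate (knight) says "Dave is a knave" - this is TRUE because Dave is a knave.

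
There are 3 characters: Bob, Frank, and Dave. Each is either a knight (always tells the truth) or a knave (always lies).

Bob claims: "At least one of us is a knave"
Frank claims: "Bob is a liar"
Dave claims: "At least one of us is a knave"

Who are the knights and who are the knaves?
Bob is a knight.
Frank is a knave.
Dave is a knight.

Verification:
- Bob (knight) says "At least one of us is a knave" - this is TRUE because Frank is a knave.
- Frank (knave) says "Bob is a liar" - this is FALSE (a lie) because Bob is a knight.
- Dave (knight) says "At least one of us is a knave" - this is TRUE because Frank is a knave.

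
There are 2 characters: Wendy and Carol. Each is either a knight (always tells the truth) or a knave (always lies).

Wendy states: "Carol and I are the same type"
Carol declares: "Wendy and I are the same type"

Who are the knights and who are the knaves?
Wendy is a knight.
Carol is a knight.

Verification:
- Wendy (knight) says "Carol and I are the same type" - this is TRUE because Wendy is a knight and Carol is a knight.
- Carol (knight) says "Wendy and I are the same type" - this is TRUE because Carol is a knight and Wendy is a knight.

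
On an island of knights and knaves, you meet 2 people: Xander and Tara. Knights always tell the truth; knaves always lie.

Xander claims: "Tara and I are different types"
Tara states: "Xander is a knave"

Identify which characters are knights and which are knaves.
Xander is a knight.
Tara is a knave.

Verification:
- Xander (knight) says "Tara and I are different types" - this is TRUE because Xander is a knight and Tara is a knave.
- Tara (knave) says "Xander is a knave" - this is FALSE (a lie) because Xander is a knight.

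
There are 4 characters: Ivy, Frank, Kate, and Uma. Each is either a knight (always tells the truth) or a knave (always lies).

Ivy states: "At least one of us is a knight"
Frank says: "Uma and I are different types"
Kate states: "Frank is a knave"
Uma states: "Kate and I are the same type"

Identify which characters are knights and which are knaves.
Ivy is a knight.
Frank is a knave.
Kate is a knight.
Uma is a knave.

Verification:
- Ivy (knight) says "At least one of us is a knight" - this is TRUE because Ivy and Kate are knights.
- Frank (knave) says "Uma and I are different types" - this is FALSE (a lie) because Frank is a knave and Uma is a knave.
- Kate (knight) says "Frank is a knave" - this is TRUE because Frank is a knave.
- Uma (knave) says "Kate and I are the same type" - this is FALSE (a lie) because Uma is a knave and Kate is a knight.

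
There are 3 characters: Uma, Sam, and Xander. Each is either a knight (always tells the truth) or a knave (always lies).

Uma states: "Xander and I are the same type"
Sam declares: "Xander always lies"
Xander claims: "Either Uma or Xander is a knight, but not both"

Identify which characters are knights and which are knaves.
Uma is a knave.
Sam is a knave.
Xander is a knight.

Verification:
- Uma (knave) says "Xander and I are the same type" - this is FALSE (a lie) because Uma is a knave and Xander is a knight.
- Sam (knave) says "Xander always lies" - this is FALSE (a lie) because Xander is a knight.
- Xander (knight) says "Either Uma or Xander is a knight, but not both" - this is TRUE because Uma is a knave and Xander is a knight.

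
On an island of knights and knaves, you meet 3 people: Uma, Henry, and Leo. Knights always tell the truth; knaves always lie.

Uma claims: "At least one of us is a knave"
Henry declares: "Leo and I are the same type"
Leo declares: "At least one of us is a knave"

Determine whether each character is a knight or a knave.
Uma is a knight.
Henry is a knave.
Leo is a knight.

Verification:
- Uma (knight) says "At least one of us is a knave" - this is TRUE because Henry is a knave.
- Henry (knave) says "Leo and I are the same type" - this is FALSE (a lie) because Henry is a knave and Leo is a knight.
- Leo (knight) says "At least one of us is a knave" - this is TRUE because Henry is a knave.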